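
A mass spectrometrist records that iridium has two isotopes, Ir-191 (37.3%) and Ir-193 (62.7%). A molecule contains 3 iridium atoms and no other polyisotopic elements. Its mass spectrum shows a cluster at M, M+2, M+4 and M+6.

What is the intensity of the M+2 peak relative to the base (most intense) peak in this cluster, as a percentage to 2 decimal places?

59.49%

Binomial terms of (0.373 + 0.627)^3: M 0.0519, M+2 0.2617, M+4 0.4399, M+6 0.2465 → M+4 is the base peak.
P(M+4) = C(3,2) × 0.373^1 × 0.627^2 = 3 × 0.3730 × 0.393129 = 0.439911 (base)
P(M+2) = C(3,1) × 0.373^2 × 0.627^1 = 3 × 0.139129 × 0.6270 = 0.261702
Relative intensity = 0.261702 / 0.439911 × 100 = 59.49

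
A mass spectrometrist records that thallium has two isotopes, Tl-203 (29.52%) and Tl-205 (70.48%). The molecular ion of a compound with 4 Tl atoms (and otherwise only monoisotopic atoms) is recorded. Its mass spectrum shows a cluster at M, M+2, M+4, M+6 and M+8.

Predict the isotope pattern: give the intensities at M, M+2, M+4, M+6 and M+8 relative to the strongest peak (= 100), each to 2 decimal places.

Each Tl atom is independently Tl-203 (p = 0.2952) or Tl-205 (q = 0.7048); the cluster is the binomial expansion (p + q)^4.
P(M) = 0.2952^4 = 0.007594
P(M+2) = 4 × 0.2952^3 × 0.7048^1 = 0.072523
P(M+4) = 6 × 0.2952^2 × 0.7048^2 = 0.259726
P(M+6) = 4 × 0.2952^1 × 0.7048^3 = 0.413403
P(M+8) = 0.7048^4 = 0.246754
The M+6 peak is largest (0.413403); scaling to 100 gives 1.84 : 17.54 : 62.83 : 100.00 : 59.69.

1.84 : 17.54 : 62.83 : 100.00 : 59.69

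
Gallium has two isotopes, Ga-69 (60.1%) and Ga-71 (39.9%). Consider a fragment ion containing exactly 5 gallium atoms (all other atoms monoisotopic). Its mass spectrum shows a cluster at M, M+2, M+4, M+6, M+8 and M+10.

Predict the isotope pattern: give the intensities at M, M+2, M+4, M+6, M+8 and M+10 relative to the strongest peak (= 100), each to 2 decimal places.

Expanding (0.601 + 0.399)^5:
P(M) = 0.601^5 = 0.078410
P(M+2) = 5 × 0.601^4 × 0.399^1 = 0.260280
P(M+4) = 10 × 0.601^3 × 0.399^2 = 0.345596
P(M+6) = 10 × 0.601^2 × 0.399^3 = 0.229439
P(M+8) = 5 × 0.601^1 × 0.399^4 = 0.076162
P(M+10) = 0.399^5 = 0.010113
The M+4 peak is largest (0.345596); scaling to 100 gives 22.69 : 75.31 : 100.00 : 66.39 : 22.04 : 2.93.

22.69 : 75.31 : 100.00 : 66.39 : 22.04 : 2.93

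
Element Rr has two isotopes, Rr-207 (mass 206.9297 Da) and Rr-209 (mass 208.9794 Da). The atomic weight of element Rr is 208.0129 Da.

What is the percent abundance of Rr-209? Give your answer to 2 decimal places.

With x = fraction of Rr-207 (so Rr-209 is 1 − x):
206.9297·x + 208.9794·(1 − x) = 208.0129
(206.9297 − 208.9794)·x = 208.0129 − 208.9794
x = -0.9665 / -2.0497 = 0.47153 → 47.15% Rr-207, 52.85% Rr-209.

52.85%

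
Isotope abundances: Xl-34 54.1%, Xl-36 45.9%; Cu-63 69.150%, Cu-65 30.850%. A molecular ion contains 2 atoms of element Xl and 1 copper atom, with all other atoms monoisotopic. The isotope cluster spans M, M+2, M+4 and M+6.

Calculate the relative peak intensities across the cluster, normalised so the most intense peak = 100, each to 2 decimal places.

46.66 : 100.00 : 68.92 : 14.99

Element Xl pattern (n=2): 0.292681 : 0.496638 : 0.210681
Copper pattern (n=1): 0.6915 : 0.3085
Convolve the two distributions (both contribute in 2-u steps):
  M: 0.292681×0.6915 = 0.202389
  M+2: 0.292681×0.3085 + 0.496638×0.6915 = 0.433717
  M+4: 0.496638×0.3085 + 0.210681×0.6915 = 0.298899
  M+6: 0.210681×0.3085 = 0.064995
Scale to base peak (0.433717) = 100: 46.66 : 100.00 : 68.92 : 14.99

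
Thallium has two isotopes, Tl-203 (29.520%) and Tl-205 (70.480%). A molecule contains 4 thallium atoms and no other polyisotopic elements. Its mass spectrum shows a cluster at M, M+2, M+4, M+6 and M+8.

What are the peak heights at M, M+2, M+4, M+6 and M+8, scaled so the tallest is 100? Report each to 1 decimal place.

1.8 : 17.5 : 62.8 : 100.0 : 59.7

Each Tl atom is independently Tl-203 (p = 0.29520) or Tl-205 (q = 0.70480); the cluster is the binomial expansion (p + q)^4.
P(M) = 0.29520^4 = 0.007594
P(M+2) = 4 × 0.29520^3 × 0.70480^1 = 0.072523
P(M+4) = 6 × 0.29520^2 × 0.70480^2 = 0.259726
P(M+6) = 4 × 0.29520^1 × 0.70480^3 = 0.413403
P(M+8) = 0.70480^4 = 0.246754
The M+6 peak is largest (0.413403); scaling to 100 gives 1.8 : 17.5 : 62.8 : 100.0 : 59.7.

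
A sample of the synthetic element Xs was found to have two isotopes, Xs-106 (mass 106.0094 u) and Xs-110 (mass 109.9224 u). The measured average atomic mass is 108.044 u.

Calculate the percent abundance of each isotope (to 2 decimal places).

Let x be the fractional abundance of Xs-106; then Xs-110 has abundance 1 − x.
106.0094·x + 109.9224·(1 − x) = 108.044
(106.0094 − 109.9224)·x = 108.044 − 109.9224
x = -1.8784 / -3.9130 = 0.48004 → 48.00% Xs-106, 52.00% Xs-110.

Xs-106: 48.00%, Xs-110: 52.00%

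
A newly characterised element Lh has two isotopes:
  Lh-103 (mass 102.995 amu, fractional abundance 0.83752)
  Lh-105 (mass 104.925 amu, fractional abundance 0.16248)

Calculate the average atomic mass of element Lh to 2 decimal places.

103.31 amu

Average mass = Σ (abundance × isotope mass) = 0.83752 × 102.995 + 0.16248 × 104.925
= 86.2604 + 17.0482 = 103.3086 amu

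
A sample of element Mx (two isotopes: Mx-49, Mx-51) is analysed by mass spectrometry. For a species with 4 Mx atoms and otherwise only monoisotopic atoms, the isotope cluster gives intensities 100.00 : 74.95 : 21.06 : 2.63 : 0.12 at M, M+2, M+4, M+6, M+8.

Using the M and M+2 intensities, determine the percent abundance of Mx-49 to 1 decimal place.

If p is the fraction of Mx that is Mx-49, then I(M+2)/I(M) = [C(4,1)·p^3·(1−p)] / p^4 = 4·(1−p)/p = 74.95/100.00 = 0.7495
(1−p)/p = 0.7495/4 = 0.1874  ⇒  p = 1/(1 + 0.1874) = 0.8422
Mx-49: 84.2%, Mx-51: 15.8%.

84.2%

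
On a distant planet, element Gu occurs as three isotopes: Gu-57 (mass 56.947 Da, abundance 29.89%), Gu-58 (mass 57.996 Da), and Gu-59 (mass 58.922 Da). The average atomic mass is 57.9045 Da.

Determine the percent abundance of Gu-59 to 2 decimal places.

23.98%

The remaining 70.11% is split between Gu-58 (fraction x) and Gu-59 (fraction 0.7011 − x).
Substituting: 57.996x + 58.922(0.7011 − x) = 40.8830417
(57.996 − 58.922)x = -0.4271725  ⇒  x = 0.46131, y = 0.23979
Gu-58: 46.13%, Gu-59: 23.98%.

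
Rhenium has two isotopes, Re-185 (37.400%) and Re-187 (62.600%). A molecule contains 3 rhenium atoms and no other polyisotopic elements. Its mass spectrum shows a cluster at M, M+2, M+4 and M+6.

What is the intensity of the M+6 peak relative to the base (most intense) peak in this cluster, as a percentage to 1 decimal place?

55.8%

(0.37400 + 0.62600)^3 gives M 0.0523, M+2 0.2627, M+4 0.4397, M+6 0.2453; the largest is M+4.
P(M+4) = C(3,2) × 0.37400^1 × 0.62600^2 = 3 × 0.3740 × 0.391876 = 0.439685 (base)
P(M+6) = C(3,3) × 0.37400^0 × 0.62600^3 = 1 × 1.0000 × 0.24531438 = 0.245314
Relative intensity = 0.245314 / 0.439685 × 100 = 55.8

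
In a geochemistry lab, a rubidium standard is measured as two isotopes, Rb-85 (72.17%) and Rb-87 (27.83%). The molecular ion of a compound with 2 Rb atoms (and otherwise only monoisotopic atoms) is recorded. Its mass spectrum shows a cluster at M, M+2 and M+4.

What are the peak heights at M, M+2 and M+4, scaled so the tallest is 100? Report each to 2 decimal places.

100.00 : 77.12 : 14.87

The 2 Rb atoms are independent, so intensities follow the terms of (0.7217 + 0.2783)^2.
P(M) = 0.7217^2 = 0.520851
P(M+2) = 2 × 0.7217^1 × 0.2783^1 = 0.401698
P(M+4) = 0.2783^2 = 0.077451
The M peak is largest (0.520851); scaling to 100 gives 100.00 : 77.12 : 14.87.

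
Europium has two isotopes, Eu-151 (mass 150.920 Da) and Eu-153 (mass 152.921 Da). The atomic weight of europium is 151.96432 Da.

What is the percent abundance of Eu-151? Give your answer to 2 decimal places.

47.81%

Writing the weighted mean with unknown fraction x of Eu-151:
150.920·x + 152.921·(1 − x) = 151.96432
(150.920 − 152.921)·x = 151.96432 − 152.921
x = -0.95668 / -2.001 = 0.47810 → 47.81% Eu-151, 52.19% Eu-153.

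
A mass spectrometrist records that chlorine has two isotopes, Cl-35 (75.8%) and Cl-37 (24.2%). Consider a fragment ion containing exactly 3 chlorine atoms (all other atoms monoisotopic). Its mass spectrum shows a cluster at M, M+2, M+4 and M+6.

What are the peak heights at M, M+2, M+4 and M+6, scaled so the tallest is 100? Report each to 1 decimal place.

100.0 : 95.8 : 30.6 : 3.3

Each Cl atom is independently Cl-35 (p = 0.758) or Cl-37 (q = 0.242); the cluster is the binomial expansion (p + q)^3.
P(M) = 0.758^3 = 0.435520
P(M+2) = 3 × 0.758^2 × 0.242^1 = 0.417133
P(M+4) = 3 × 0.758^1 × 0.242^2 = 0.133175
P(M+6) = 0.242^3 = 0.014172
The M peak is largest (0.435520); scaling to 100 gives 100.0 : 95.8 : 30.6 : 3.3.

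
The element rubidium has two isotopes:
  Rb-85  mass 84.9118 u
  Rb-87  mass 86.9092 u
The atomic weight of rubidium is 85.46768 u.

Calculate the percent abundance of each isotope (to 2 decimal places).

Writing the weighted mean with unknown fraction x of Rb-85:
84.9118·x + 86.9092·(1 − x) = 85.46768
(84.9118 − 86.9092)·x = 85.46768 − 86.9092
x = -1.44152 / -1.9974 = 0.72170 → 72.17% Rb-85, 27.83% Rb-87.

Rb-85: 72.17%, Rb-87: 27.83%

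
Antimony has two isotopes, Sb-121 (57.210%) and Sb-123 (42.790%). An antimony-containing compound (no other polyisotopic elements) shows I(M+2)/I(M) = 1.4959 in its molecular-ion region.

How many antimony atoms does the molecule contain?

2

The M+2/M ratio from n Sb atoms is n · q/p = n · 0.42790/0.57210.
n = 1.4959 × 0.57210/0.42790 = 2.00 ≈ 2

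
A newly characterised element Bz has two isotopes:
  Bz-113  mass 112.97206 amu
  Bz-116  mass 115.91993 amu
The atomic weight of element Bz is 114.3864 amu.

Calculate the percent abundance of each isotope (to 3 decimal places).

Bz-113: 52.022%, Bz-116: 47.978%

Let x be the fractional abundance of Bz-113; then Bz-116 has abundance 1 − x.
112.97206·x + 115.91993·(1 − x) = 114.3864
(112.97206 − 115.91993)·x = 114.3864 − 115.91993
x = -1.53353 / -2.94787 = 0.52022 → 52.022% Bz-113, 47.978% Bz-116.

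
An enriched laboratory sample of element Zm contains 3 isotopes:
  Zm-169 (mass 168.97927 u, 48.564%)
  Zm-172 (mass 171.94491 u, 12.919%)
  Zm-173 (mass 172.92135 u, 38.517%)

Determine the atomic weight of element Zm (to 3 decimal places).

170.881 u

Ar = Σ fᵢ·mᵢ = 0.48564 × 168.97927 + 0.12919 × 171.94491 + 0.38517 × 172.92135
= 82.063093 + 22.213563 + 66.604116 = 170.880772 u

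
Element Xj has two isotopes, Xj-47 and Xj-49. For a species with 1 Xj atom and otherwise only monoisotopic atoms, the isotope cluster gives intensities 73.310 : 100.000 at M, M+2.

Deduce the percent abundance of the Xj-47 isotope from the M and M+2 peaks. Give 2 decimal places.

42.30%

Let p = fractional abundance of Xj-47. I(M+2)/I(M) = [C(1,1)·p^0·(1−p)] / p^1 = 1·(1−p)/p = 100.000/73.310 = 1.3641
(1−p)/p = 1.3641/1 = 1.3641  ⇒  p = 1/(1 + 1.3641) = 0.4230
Xj-47: 42.30%, Xj-49: 57.70%.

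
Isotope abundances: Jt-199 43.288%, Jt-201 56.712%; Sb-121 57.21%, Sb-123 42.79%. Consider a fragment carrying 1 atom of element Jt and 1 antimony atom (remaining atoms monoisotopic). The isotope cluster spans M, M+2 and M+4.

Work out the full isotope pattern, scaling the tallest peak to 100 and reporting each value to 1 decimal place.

Element Jt pattern (n=1): 0.43288 : 0.56712
Antimony pattern (n=1): 0.5721 : 0.4279
Convolve the two distributions (both contribute in 2-u steps):
  M: 0.43288×0.5721 = 0.247651
  M+2: 0.43288×0.4279 + 0.56712×0.5721 = 0.509679
  M+4: 0.56712×0.4279 = 0.242671
Scale to base peak (0.509679) = 100: 48.6 : 100.0 : 47.6

48.6 : 100.0 : 47.6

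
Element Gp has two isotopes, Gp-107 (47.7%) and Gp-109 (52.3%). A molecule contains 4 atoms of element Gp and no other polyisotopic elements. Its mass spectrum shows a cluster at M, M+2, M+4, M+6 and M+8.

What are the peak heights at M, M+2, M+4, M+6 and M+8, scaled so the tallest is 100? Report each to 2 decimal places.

13.86 : 60.80 : 100.00 : 73.10 : 20.04

Expanding (0.477 + 0.523)^4:
P(M) = 0.477^4 = 0.051769
P(M+2) = 4 × 0.477^3 × 0.523^1 = 0.227048
P(M+4) = 6 × 0.477^2 × 0.523^2 = 0.373415
P(M+6) = 4 × 0.477^1 × 0.523^3 = 0.272950
P(M+8) = 0.523^4 = 0.074818
The M+4 peak is largest (0.373415); scaling to 100 gives 13.86 : 60.80 : 100.00 : 73.10 : 20.04.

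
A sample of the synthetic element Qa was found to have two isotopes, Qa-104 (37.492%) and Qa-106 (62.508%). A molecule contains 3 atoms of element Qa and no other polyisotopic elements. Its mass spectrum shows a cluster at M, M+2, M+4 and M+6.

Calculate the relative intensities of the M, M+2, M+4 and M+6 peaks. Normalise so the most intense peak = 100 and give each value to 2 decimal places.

11.99 : 59.98 : 100.00 : 55.57

Each Qa atom is independently Qa-104 (p = 0.37492) or Qa-106 (q = 0.62508); the cluster is the binomial expansion (p + q)^3.
P(M) = 0.37492^3 = 0.052701
P(M+2) = 3 × 0.37492^2 × 0.62508^1 = 0.263593
P(M+4) = 3 × 0.37492^1 × 0.62508^2 = 0.439472
P(M+6) = 0.62508^3 = 0.244234
The M+4 peak is largest (0.439472); scaling to 100 gives 11.99 : 59.98 : 100.00 : 55.57.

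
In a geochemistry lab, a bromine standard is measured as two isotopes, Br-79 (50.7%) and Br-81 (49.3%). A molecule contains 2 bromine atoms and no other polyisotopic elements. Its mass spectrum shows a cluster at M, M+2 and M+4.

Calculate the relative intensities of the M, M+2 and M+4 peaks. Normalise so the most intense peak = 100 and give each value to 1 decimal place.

51.4 : 100.0 : 48.6

Expanding (0.507 + 0.493)^2:
P(M) = 0.507^2 = 0.257049
P(M+2) = 2 × 0.507^1 × 0.493^1 = 0.499902
P(M+4) = 0.493^2 = 0.243049
The M+2 peak is largest (0.499902); scaling to 100 gives 51.4 : 100.0 : 48.6.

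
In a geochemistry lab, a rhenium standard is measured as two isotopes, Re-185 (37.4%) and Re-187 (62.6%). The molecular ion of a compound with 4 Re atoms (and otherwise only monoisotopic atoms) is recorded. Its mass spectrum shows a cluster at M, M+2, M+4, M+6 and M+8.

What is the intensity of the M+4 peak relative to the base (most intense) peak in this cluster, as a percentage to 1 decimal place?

89.6%

Binomial terms of (0.374 + 0.626)^4: M 0.0196, M+2 0.1310, M+4 0.3289, M+6 0.3670, M+8 0.1536 → M+6 is the base peak.
P(M+6) = C(4,3) × 0.374^1 × 0.626^3 = 4 × 0.3740 × 0.24531438 = 0.366990 (base)
P(M+4) = C(4,2) × 0.374^2 × 0.626^2 = 6 × 0.139876 × 0.391876 = 0.328884
Relative intensity = 0.328884 / 0.366990 × 100 = 89.6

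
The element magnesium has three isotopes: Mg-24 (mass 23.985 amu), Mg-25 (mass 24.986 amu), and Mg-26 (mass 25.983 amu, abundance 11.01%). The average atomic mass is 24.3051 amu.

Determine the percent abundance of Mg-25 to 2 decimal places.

10.00%

Let x and y be the fractions of Mg-24 and Mg-25. Then x + y = 1 − 0.1101 = 0.8899 and 23.985x + 24.986y = 24.3051 − 0.1101×25.983 = 21.4443717.
Substituting: 23.985x + 24.986(0.8899 − x) = 21.4443717
(23.985 − 24.986)x = -0.7906697  ⇒  x = 0.78988, y = 0.10002
Mg-24: 78.99%, Mg-25: 10.00%.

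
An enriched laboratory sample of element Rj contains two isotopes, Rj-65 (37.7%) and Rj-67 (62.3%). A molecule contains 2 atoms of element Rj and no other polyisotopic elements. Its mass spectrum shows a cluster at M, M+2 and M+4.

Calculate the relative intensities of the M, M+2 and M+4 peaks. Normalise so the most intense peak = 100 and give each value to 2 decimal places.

Each Rj atom is independently Rj-65 (p = 0.377) or Rj-67 (q = 0.623); the cluster is the binomial expansion (p + q)^2.
P(M) = 0.377^2 = 0.142129
P(M+2) = 2 × 0.377^1 × 0.623^1 = 0.469742
P(M+4) = 0.623^2 = 0.388129
The M+2 peak is largest (0.469742); scaling to 100 gives 30.26 : 100.00 : 82.63.

30.26 : 100.00 : 82.63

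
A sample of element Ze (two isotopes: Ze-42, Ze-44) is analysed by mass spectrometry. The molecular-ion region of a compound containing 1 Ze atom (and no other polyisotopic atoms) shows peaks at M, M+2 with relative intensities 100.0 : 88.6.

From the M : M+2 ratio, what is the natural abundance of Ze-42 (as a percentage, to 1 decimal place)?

53.0%

Let p = fractional abundance of Ze-42. I(M+2)/I(M) = [C(1,1)·p^0·(1−p)] / p^1 = 1·(1−p)/p = 88.6/100.0 = 0.8860
(1−p)/p = 0.8860/1 = 0.8860  ⇒  p = 1/(1 + 0.8860) = 0.5302
Ze-42: 53.0%, Ze-44: 47.0%.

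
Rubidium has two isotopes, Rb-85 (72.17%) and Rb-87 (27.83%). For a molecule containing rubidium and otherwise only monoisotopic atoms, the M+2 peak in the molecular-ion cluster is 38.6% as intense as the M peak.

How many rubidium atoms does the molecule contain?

The M+2/M ratio from n Rb atoms is n · q/p = n · 0.2783/0.7217.
n = 0.386 × 0.7217/0.2783 = 1.00 ≈ 1

1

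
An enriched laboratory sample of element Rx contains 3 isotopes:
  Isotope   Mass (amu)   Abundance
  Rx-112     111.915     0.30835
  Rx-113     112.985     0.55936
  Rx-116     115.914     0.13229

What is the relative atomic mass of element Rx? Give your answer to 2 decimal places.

Average mass = Σ (abundance × isotope mass) = 0.30835 × 111.915 + 0.55936 × 112.985 + 0.13229 × 115.914
= 34.5090 + 63.1993 + 15.3343 = 113.0426 amu

113.04 amu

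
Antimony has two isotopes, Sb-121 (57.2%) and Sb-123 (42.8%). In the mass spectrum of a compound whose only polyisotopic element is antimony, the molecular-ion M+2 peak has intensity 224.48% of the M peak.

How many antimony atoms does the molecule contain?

For n independent Sb atoms, I(M+2)/I(M) = n · (abundance Sb-123) / (abundance Sb-121) = n · 0.428/0.572.
n = 2.2448 × 0.572/0.428 = 3.00 ≈ 3

3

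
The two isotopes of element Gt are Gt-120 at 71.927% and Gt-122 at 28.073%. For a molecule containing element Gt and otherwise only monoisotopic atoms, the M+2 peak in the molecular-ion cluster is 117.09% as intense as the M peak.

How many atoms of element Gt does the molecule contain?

The M+2/M ratio from n Gt atoms is n · q/p = n · 0.28073/0.71927.
n = 1.1709 × 0.71927/0.28073 = 3.00 ≈ 3

3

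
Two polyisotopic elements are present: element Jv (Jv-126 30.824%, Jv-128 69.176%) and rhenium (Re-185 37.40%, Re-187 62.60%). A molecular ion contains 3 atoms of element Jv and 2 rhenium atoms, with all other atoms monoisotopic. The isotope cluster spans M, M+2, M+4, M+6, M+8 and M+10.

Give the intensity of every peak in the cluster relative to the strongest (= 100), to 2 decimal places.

Element Jv pattern (n=3): 0.02928647 : 0.19717629 : 0.44250802 : 0.33102923
Rhenium pattern (n=2): 0.139876 : 0.468248 : 0.391876
Convolve the two distributions (both contribute in 2-u steps):
  M: 0.02928647×0.139876 = 0.004096
  M+2: 0.02928647×0.468248 + 0.19717629×0.139876 = 0.041294
  M+4: 0.02928647×0.391876 + 0.19717629×0.468248 + 0.44250802×0.139876 = 0.165700
  M+6: 0.19717629×0.391876 + 0.44250802×0.468248 + 0.33102923×0.139876 = 0.330775
  M+8: 0.44250802×0.391876 + 0.33102923×0.468248 = 0.328412
  M+10: 0.33102923×0.391876 = 0.129722
Scale to base peak (0.330775) = 100: 1.24 : 12.48 : 50.09 : 100.00 : 99.29 : 39.22

1.24 : 12.48 : 50.09 : 100.00 : 99.29 : 39.22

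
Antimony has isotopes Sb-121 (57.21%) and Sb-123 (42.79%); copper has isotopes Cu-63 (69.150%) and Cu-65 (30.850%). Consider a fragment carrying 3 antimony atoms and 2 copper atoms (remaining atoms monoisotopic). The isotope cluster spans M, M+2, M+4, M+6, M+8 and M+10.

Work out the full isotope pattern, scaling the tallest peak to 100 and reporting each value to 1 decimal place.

25.8 : 80.8 : 100.0 : 60.9 : 18.2 : 2.1

Antimony pattern (n=3): 0.18724742 : 0.42015297 : 0.3142518 : 0.07834781
Copper pattern (n=2): 0.47817225 : 0.4266555 : 0.09517225
Convolve the two distributions (both contribute in 2-u steps):
  M: 0.18724742×0.47817225 = 0.089537
  M+2: 0.18724742×0.4266555 + 0.42015297×0.47817225 = 0.280796
  M+4: 0.18724742×0.09517225 + 0.42015297×0.4266555 + 0.3142518×0.47817225 = 0.347348
  M+6: 0.42015297×0.09517225 + 0.3142518×0.4266555 + 0.07834781×0.47817225 = 0.211528
  M+8: 0.3142518×0.09517225 + 0.07834781×0.4266555 = 0.063336
  M+10: 0.07834781×0.09517225 = 0.007457
Scale to base peak (0.347348) = 100: 25.8 : 80.8 : 100.0 : 60.9 : 18.2 : 2.1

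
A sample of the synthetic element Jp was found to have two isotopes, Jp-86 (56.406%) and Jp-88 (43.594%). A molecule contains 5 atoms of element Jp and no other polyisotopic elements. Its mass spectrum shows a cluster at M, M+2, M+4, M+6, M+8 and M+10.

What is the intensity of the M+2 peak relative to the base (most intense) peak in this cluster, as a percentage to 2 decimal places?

64.69%

(0.56406 + 0.43594)^5 gives M 0.0571, M+2 0.2206, M+4 0.3411, M+6 0.2636, M+8 0.1019, M+10 0.0157; the largest is M+4.
P(M+4) = C(5,2) × 0.56406^3 × 0.43594^2 = 10 × 0.17946341 × 0.19004368 = 0.341059 (base)
P(M+2) = C(5,1) × 0.56406^4 × 0.43594^1 = 5 × 0.10122813 × 0.43594 = 0.220647
Relative intensity = 0.220647 / 0.341059 × 100 = 64.69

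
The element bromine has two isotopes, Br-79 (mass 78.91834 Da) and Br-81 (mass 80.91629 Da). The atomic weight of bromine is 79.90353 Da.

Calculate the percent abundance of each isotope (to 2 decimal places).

Br-79: 50.69%, Br-81: 49.31%

Let x be the fractional abundance of Br-79; then Br-81 has abundance 1 − x.
78.91834·x + 80.91629·(1 − x) = 79.90353
(78.91834 − 80.91629)·x = 79.90353 − 80.91629
x = -1.01276 / -1.99795 = 0.50690 → 50.69% Br-79, 49.31% Br-81.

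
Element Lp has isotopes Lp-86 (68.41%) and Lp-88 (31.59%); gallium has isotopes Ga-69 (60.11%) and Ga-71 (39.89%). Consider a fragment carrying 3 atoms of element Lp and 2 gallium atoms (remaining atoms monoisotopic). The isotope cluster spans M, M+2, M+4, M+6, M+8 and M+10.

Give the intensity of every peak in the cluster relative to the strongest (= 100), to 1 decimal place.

Element Lp pattern (n=3): 0.32015388 : 0.44351679 : 0.20480478 : 0.03152455
Gallium pattern (n=2): 0.36132121 : 0.47955758 : 0.15912121
Convolve the two distributions (both contribute in 2-u steps):
  M: 0.32015388×0.36132121 = 0.115678
  M+2: 0.32015388×0.47955758 + 0.44351679×0.36132121 = 0.313784
  M+4: 0.32015388×0.15912121 + 0.44351679×0.47955758 + 0.20480478×0.36132121 = 0.337635
  M+6: 0.44351679×0.15912121 + 0.20480478×0.47955758 + 0.03152455×0.36132121 = 0.180179
  M+8: 0.20480478×0.15912121 + 0.03152455×0.47955758 = 0.047707
  M+10: 0.03152455×0.15912121 = 0.005016
Scale to base peak (0.337635) = 100: 34.3 : 92.9 : 100.0 : 53.4 : 14.1 : 1.5

34.3 : 92.9 : 100.0 : 53.4 : 14.1 : 1.5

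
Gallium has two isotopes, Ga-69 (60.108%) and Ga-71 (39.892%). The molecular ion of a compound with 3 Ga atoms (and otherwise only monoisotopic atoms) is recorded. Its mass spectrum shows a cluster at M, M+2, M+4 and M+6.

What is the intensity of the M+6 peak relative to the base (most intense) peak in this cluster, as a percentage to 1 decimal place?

Binomial terms of (0.60108 + 0.39892)^3: M 0.2172, M+2 0.4324, M+4 0.2870, M+6 0.0635 → M+2 is the base peak.
P(M+2) = C(3,1) × 0.60108^2 × 0.39892^1 = 3 × 0.36129717 × 0.39892 = 0.432386 (base)
P(M+6) = C(3,3) × 0.60108^0 × 0.39892^3 = 1 × 1.0000 × 0.063483 = 0.063483
Relative intensity = 0.063483 / 0.432386 × 100 = 14.7

14.7%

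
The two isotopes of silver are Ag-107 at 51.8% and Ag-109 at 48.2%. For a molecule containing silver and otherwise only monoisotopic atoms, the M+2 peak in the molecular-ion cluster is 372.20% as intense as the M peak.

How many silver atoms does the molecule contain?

The M+2/M ratio from n Ag atoms is n · q/p = n · 0.482/0.518.
n = 3.7220 × 0.518/0.482 = 4.00 ≈ 4

4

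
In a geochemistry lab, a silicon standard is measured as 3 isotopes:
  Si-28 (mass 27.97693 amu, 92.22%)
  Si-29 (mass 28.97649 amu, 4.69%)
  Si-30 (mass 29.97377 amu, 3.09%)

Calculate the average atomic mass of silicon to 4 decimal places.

Ar = Σ fᵢ·mᵢ = 0.9222 × 27.97693 + 0.0469 × 28.97649 + 0.0309 × 29.97377
= 25.800325 + 1.358997 + 0.926189 = 28.085511 amu

28.0855 amu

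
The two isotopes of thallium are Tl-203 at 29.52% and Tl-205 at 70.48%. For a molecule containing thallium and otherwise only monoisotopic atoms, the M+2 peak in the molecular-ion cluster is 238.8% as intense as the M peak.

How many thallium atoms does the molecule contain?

1

The M+2/M ratio from n Tl atoms is n · q/p = n · 0.7048/0.2952.
n = 2.388 × 0.2952/0.7048 = 1.00 ≈ 1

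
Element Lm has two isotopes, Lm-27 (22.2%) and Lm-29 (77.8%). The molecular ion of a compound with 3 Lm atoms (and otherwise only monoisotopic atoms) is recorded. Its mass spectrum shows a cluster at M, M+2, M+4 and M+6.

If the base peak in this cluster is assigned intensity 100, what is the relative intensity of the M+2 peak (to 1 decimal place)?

24.4

Binomial terms of (0.222 + 0.778)^3: M 0.0109, M+2 0.1150, M+4 0.4031, M+6 0.4709 → M+6 is the base peak.
P(M+6) = C(3,3) × 0.222^0 × 0.778^3 = 1 × 1.0000 × 0.47091095 = 0.470911 (base)
P(M+2) = C(3,1) × 0.222^2 × 0.778^1 = 3 × 0.049284 × 0.7780 = 0.115029
Relative intensity = 0.115029 / 0.470911 × 100 = 24.4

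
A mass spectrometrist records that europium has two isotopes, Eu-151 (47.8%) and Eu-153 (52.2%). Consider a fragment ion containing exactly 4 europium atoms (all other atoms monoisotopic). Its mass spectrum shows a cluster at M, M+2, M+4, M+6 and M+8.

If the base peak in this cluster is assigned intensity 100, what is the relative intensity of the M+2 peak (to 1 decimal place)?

61.0

(0.478 + 0.522)^4 gives M 0.0522, M+2 0.2280, M+4 0.3735, M+6 0.2720, M+8 0.0742; the largest is M+4.
P(M+4) = C(4,2) × 0.478^2 × 0.522^2 = 6 × 0.228484 × 0.272484 = 0.373549 (base)
P(M+2) = C(4,1) × 0.478^3 × 0.522^1 = 4 × 0.10921535 × 0.5220 = 0.228042
Relative intensity = 0.228042 / 0.373549 × 100 = 61.0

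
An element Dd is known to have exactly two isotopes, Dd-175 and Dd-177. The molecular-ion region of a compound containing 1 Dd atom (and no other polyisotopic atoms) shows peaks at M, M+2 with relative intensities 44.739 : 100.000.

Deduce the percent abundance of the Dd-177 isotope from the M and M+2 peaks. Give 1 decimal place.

If p is the fraction of Dd that is Dd-175, then I(M+2)/I(M) = [C(1,1)·p^0·(1−p)] / p^1 = 1·(1−p)/p = 100.000/44.739 = 2.2352
(1−p)/p = 2.2352/1 = 2.2352  ⇒  p = 1/(1 + 2.2352) = 0.3091
Dd-175: 30.9%, Dd-177: 69.1%.

69.1%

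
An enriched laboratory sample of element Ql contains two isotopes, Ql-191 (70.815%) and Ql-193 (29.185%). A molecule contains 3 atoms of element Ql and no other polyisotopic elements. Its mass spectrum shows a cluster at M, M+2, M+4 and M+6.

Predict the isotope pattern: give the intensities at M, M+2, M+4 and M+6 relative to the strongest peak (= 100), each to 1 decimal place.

The 3 Ql atoms are independent, so intensities follow the terms of (0.70815 + 0.29185)^3.
P(M) = 0.70815^3 = 0.355121
P(M+2) = 3 × 0.70815^2 × 0.29185^1 = 0.439068
P(M+4) = 3 × 0.70815^1 × 0.29185^2 = 0.180953
P(M+6) = 0.29185^3 = 0.024859
The M+2 peak is largest (0.439068); scaling to 100 gives 80.9 : 100.0 : 41.2 : 5.7.

80.9 : 100.0 : 41.2 : 5.7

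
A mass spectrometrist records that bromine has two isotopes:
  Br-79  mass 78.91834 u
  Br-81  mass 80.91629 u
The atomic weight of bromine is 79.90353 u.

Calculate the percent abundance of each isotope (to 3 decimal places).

Br-79: 50.690%, Br-81: 49.310%

Writing the weighted mean with unknown fraction x of Br-79:
78.91834·x + 80.91629·(1 − x) = 79.90353
(78.91834 − 80.91629)·x = 79.90353 − 80.91629
x = -1.01276 / -1.99795 = 0.50690 → 50.690% Br-79, 49.310% Br-81.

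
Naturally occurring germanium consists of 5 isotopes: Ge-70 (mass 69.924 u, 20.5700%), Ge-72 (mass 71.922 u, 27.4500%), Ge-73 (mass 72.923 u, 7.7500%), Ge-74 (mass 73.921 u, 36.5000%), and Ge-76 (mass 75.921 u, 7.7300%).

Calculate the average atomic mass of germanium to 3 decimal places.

72.627 u

Average mass = Σ (abundance × isotope mass) = 0.205700 × 69.924 + 0.274500 × 71.922 + 0.077500 × 72.923 + 0.365000 × 73.921 + 0.077300 × 75.921
= 14.3834 + 19.7426 + 5.6515 + 26.9812 + 5.8687 = 72.6274 u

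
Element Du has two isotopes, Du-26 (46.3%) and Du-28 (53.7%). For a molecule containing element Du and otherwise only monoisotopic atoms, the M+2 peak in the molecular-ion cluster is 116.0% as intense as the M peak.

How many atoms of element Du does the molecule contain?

1

The M+2/M ratio from n Du atoms is n · q/p = n · 0.537/0.463.
n = 1.160 × 0.463/0.537 = 1.00 ≈ 1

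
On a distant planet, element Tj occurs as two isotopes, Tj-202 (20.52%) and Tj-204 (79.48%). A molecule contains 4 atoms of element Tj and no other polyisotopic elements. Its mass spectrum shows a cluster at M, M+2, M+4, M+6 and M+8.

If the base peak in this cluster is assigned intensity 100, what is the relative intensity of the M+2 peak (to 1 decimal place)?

Term probabilities: M 0.0018, M+2 0.0275, M+4 0.1596, M+6 0.4121, M+8 0.3991. Base peak = M+6.
P(M+6) = C(4,3) × 0.2052^1 × 0.7948^3 = 4 × 0.2052 × 0.50208076 = 0.412108 (base)
P(M+2) = C(4,1) × 0.2052^3 × 0.7948^1 = 4 × 0.00864036 × 0.7948 = 0.027469
Relative intensity = 0.027469 / 0.412108 × 100 = 6.7

6.7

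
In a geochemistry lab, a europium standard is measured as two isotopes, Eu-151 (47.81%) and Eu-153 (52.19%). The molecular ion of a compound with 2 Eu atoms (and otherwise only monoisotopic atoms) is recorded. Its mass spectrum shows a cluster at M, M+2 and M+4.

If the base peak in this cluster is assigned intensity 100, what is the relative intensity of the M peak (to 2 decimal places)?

45.80

(0.4781 + 0.5219)^2 gives M 0.2286, M+2 0.4990, M+4 0.2724; the largest is M+2.
P(M+2) = C(2,1) × 0.4781^1 × 0.5219^1 = 2 × 0.4781 × 0.5219 = 0.499041 (base)
P(M) = C(2,0) × 0.4781^2 × 0.5219^0 = 1 × 0.22857961 × 1.0000 = 0.228580
Relative intensity = 0.228580 / 0.499041 × 100 = 45.80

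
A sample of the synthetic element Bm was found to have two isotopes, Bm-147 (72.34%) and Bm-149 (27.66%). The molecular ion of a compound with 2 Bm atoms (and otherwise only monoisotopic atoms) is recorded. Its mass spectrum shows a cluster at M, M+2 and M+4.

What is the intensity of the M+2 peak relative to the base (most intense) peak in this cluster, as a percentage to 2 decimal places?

Binomial terms of (0.7234 + 0.2766)^2: M 0.5233, M+2 0.4002, M+4 0.0765 → M is the base peak.
P(M) = C(2,0) × 0.7234^2 × 0.2766^0 = 1 × 0.52330756 × 1.0000 = 0.523308 (base)
P(M+2) = C(2,1) × 0.7234^1 × 0.2766^1 = 2 × 0.7234 × 0.2766 = 0.400185
Relative intensity = 0.400185 / 0.523308 × 100 = 76.47

76.47%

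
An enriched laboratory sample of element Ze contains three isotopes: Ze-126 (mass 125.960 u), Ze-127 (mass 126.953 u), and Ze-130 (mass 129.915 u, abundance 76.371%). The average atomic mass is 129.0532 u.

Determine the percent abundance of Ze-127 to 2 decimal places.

7.32%

Let x and y be the fractions of Ze-126 and Ze-127. Then x + y = 1 − 0.76371 = 0.23629 and 125.960x + 126.953y = 129.0532 − 0.76371×129.915 = 29.83581535.
Substituting: 125.960x + 126.953(0.23629 − x) = 29.83581535
(125.960 − 126.953)x = -0.16190902  ⇒  x = 0.16305, y = 0.07324
Ze-126: 16.31%, Ze-127: 7.32%.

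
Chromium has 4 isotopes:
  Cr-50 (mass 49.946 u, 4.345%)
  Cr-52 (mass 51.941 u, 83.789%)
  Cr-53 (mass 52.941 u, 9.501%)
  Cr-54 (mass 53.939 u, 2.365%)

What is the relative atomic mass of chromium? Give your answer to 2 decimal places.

52.00 u

Average mass = Σ (abundance × isotope mass) = 0.04345 × 49.946 + 0.83789 × 51.941 + 0.09501 × 52.941 + 0.02365 × 53.939
= 2.1702 + 43.5208 + 5.0299 + 1.2757 = 51.9966 u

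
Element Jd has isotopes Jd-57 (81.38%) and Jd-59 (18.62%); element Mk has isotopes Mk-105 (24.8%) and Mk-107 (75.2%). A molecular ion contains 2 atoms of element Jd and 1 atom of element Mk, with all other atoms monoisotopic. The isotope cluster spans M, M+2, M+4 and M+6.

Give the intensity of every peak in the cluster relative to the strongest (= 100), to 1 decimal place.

28.7 : 100.0 : 41.3 : 4.5

Element Jd pattern (n=2): 0.66227044 : 0.30305912 : 0.03467044
Element Mk pattern (n=1): 0.2480 : 0.7520
Convolve the two distributions (both contribute in 2-u steps):
  M: 0.66227044×0.2480 = 0.164243
  M+2: 0.66227044×0.7520 + 0.30305912×0.2480 = 0.573186
  M+4: 0.30305912×0.7520 + 0.03467044×0.2480 = 0.236499
  M+6: 0.03467044×0.7520 = 0.026072
Scale to base peak (0.573186) = 100: 28.7 : 100.0 : 41.3 : 4.5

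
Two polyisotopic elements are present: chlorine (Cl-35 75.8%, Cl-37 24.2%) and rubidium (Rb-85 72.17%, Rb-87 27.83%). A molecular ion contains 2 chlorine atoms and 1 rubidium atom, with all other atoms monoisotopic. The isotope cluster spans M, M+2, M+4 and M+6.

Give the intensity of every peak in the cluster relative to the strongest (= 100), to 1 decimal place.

Chlorine pattern (n=2): 0.574564 : 0.366872 : 0.058564
Rubidium pattern (n=1): 0.7217 : 0.2783
Convolve the two distributions (both contribute in 2-u steps):
  M: 0.574564×0.7217 = 0.414663
  M+2: 0.574564×0.2783 + 0.366872×0.7217 = 0.424673
  M+4: 0.366872×0.2783 + 0.058564×0.7217 = 0.144366
  M+6: 0.058564×0.2783 = 0.016298
Scale to base peak (0.424673) = 100: 97.6 : 100.0 : 34.0 : 3.8

97.6 : 100.0 : 34.0 : 3.8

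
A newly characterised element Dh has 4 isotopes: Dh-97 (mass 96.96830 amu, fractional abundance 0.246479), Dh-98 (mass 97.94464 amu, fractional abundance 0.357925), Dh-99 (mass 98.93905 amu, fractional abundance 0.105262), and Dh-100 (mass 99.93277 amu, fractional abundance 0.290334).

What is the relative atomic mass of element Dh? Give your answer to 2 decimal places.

98.39 amu

The abundance-weighted mean is 0.246479 × 96.96830 + 0.357925 × 97.94464 + 0.105262 × 98.93905 + 0.290334 × 99.93277
= 23.900650 + 35.056835 + 10.414522 + 29.013881 = 98.385888 amu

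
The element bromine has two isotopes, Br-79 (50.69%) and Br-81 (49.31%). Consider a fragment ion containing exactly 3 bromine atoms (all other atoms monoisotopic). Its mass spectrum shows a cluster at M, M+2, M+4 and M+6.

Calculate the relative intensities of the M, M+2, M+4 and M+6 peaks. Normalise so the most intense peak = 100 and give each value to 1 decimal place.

Each Br atom is independently Br-79 (p = 0.5069) or Br-81 (q = 0.4931); the cluster is the binomial expansion (p + q)^3.
P(M) = 0.5069^3 = 0.130247
P(M+2) = 3 × 0.5069^2 × 0.4931^1 = 0.380103
P(M+4) = 3 × 0.5069^1 × 0.4931^2 = 0.369755
P(M+6) = 0.4931^3 = 0.119896
The M+2 peak is largest (0.380103); scaling to 100 gives 34.3 : 100.0 : 97.3 : 31.5.

34.3 : 100.0 : 97.3 : 31.5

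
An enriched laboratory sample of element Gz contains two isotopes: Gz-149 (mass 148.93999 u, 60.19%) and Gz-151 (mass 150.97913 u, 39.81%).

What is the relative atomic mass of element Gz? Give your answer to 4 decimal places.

149.7518 u

The abundance-weighted mean is 0.6019 × 148.93999 + 0.3981 × 150.97913
= 89.646980 + 60.104792 = 149.751772 u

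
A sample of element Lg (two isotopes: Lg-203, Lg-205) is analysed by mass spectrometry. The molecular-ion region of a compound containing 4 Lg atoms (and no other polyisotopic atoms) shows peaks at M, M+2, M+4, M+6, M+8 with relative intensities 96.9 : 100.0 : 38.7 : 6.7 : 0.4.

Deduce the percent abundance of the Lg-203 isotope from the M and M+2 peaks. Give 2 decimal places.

Let p = fractional abundance of Lg-203. I(M+2)/I(M) = [C(4,1)·p^3·(1−p)] / p^4 = 4·(1−p)/p = 100.0/96.9 = 1.0320
(1−p)/p = 1.0320/4 = 0.2580  ⇒  p = 1/(1 + 0.2580) = 0.7949
Lg-203: 79.49%, Lg-205: 20.51%.

79.49%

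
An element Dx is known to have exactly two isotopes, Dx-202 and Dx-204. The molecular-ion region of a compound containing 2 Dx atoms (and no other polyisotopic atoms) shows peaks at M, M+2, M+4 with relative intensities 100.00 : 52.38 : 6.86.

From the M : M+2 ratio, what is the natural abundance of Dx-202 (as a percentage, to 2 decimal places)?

If p is the fraction of Dx that is Dx-202, then I(M+2)/I(M) = [C(2,1)·p^1·(1−p)] / p^2 = 2·(1−p)/p = 52.38/100.00 = 0.5238
(1−p)/p = 0.5238/2 = 0.2619  ⇒  p = 1/(1 + 0.2619) = 0.7925
Dx-202: 79.25%, Dx-204: 20.75%.

79.25%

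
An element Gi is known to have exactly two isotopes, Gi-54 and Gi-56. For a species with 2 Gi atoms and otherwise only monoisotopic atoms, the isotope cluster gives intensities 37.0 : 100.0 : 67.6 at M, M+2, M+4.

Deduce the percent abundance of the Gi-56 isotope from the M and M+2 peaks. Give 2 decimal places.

57.47%

Let p = fractional abundance of Gi-54. I(M+2)/I(M) = [C(2,1)·p^1·(1−p)] / p^2 = 2·(1−p)/p = 100.0/37.0 = 2.7027
(1−p)/p = 2.7027/2 = 1.3514  ⇒  p = 1/(1 + 1.3514) = 0.4253
Gi-54: 42.53%, Gi-56: 57.47%.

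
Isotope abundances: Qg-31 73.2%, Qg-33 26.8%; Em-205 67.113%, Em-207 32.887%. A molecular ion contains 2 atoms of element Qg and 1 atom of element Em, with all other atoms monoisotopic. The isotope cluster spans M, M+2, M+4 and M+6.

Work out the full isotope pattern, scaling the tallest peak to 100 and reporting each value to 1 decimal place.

Element Qg pattern (n=2): 0.535824 : 0.392352 : 0.071824
Element Em pattern (n=1): 0.67113 : 0.32887
Convolve the two distributions (both contribute in 2-u steps):
  M: 0.535824×0.67113 = 0.359608
  M+2: 0.535824×0.32887 + 0.392352×0.67113 = 0.439536
  M+4: 0.392352×0.32887 + 0.071824×0.67113 = 0.177236
  M+6: 0.071824×0.32887 = 0.023621
Scale to base peak (0.439536) = 100: 81.8 : 100.0 : 40.3 : 5.4

81.8 : 100.0 : 40.3 : 5.4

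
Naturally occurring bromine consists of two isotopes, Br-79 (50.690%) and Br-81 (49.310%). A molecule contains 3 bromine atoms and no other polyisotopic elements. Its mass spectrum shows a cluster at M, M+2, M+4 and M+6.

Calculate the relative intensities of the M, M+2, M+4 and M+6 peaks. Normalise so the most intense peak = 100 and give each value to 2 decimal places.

Each Br atom is independently Br-79 (p = 0.50690) or Br-81 (q = 0.49310); the cluster is the binomial expansion (p + q)^3.
P(M) = 0.50690^3 = 0.130247
P(M+2) = 3 × 0.50690^2 × 0.49310^1 = 0.380103
P(M+4) = 3 × 0.50690^1 × 0.49310^2 = 0.369755
P(M+6) = 0.49310^3 = 0.119896
The M+2 peak is largest (0.380103); scaling to 100 gives 34.27 : 100.00 : 97.28 : 31.54.

34.27 : 100.00 : 97.28 : 31.54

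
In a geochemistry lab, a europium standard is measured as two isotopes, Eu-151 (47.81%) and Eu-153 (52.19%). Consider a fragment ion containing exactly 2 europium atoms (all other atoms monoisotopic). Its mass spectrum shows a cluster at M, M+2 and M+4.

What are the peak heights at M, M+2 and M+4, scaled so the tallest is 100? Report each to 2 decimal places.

45.80 : 100.00 : 54.58

Expanding (0.4781 + 0.5219)^2:
P(M) = 0.4781^2 = 0.228580
P(M+2) = 2 × 0.4781^1 × 0.5219^1 = 0.499041
P(M+4) = 0.5219^2 = 0.272380
The M+2 peak is largest (0.499041); scaling to 100 gives 45.80 : 100.00 : 54.58.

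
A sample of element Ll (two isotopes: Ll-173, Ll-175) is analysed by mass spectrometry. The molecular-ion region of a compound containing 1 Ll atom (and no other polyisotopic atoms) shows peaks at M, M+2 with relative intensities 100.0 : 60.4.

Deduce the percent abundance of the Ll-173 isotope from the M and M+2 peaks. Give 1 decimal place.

62.3%

Let p = fractional abundance of Ll-173. I(M+2)/I(M) = [C(1,1)·p^0·(1−p)] / p^1 = 1·(1−p)/p = 60.4/100.0 = 0.6040
(1−p)/p = 0.6040/1 = 0.6040  ⇒  p = 1/(1 + 0.6040) = 0.6234
Ll-173: 62.3%, Ll-175: 37.7%.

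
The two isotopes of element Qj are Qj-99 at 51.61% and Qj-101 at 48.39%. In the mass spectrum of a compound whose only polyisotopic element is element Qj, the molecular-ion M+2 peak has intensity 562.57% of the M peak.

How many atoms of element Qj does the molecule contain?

With n Qj atoms, P(M+2)/P(M) = C(n,1)·p^(n−1)q / p^n = n·q/p = n · 0.4839/0.5161.
n = 5.6257 × 0.5161/0.4839 = 6.00 ≈ 6

6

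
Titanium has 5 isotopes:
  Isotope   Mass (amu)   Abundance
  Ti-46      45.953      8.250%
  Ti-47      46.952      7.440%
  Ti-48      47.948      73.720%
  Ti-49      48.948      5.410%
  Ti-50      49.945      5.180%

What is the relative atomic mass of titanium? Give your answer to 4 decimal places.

47.8669 amu

Average mass = Σ (abundance × isotope mass) = 0.08250 × 45.953 + 0.07440 × 46.952 + 0.73720 × 47.948 + 0.05410 × 48.948 + 0.05180 × 49.945
= 3.79112 + 3.49323 + 35.34727 + 2.64809 + 2.58715 = 47.86686 amu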